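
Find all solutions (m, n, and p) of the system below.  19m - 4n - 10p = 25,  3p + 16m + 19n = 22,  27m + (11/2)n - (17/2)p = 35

Row-reduce:
R1 ← R1 / (19).
R2 ← R2 − 16·R1.
R3 ← R3 − 27·R1.
R2 ← R2 / (425/19).
R1 ← R1 + 4/19·R2.
R3 ← R3 − 425/38·R2.
Row 3 reduces to 0 = -1, a contradiction. The system is inconsistent.

no solution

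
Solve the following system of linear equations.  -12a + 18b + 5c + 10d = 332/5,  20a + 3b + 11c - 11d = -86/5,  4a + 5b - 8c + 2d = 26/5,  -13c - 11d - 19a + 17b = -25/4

a = -1/4, b = 9/5, c = 1, d = 13/5

Row-reduce the augmented matrix:
R1 ← R1 / (-12).
R2 ← R2 − 20·R1.
R3 ← R3 − 4·R1.
R4 ← R4 + 19·R1.
R2 ← R2 / (33).
R1 ← R1 + 3/2·R2.
R3 ← R3 − 11·R2.
R4 ← R4 + 23/2·R2.
R3 ← R3 / (-115/9).
R1 ← R1 − 61/132·R3.
R2 ← R2 − 58/99·R3.
R4 ← R4 + 5615/396·R3.
R4 ← R4 / (-29025/1012).
R1 ← R1 + 2283/5060·R4.
R2 ← R2 − 417/1265·R4.
R3 ← R3 + 31/115·R4.
Reading off the reduced rows gives a = -1/4, b = 9/5, c = 1, d = 13/5.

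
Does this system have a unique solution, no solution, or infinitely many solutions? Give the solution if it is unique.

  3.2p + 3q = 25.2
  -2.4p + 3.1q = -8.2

p = 6, q = 2

Row-reduce the augmented matrix:
R1 ← R1 / (16/5).
R2 ← R2 + 12/5·R1.
R2 ← R2 / (107/20).
R1 ← R1 − 15/16·R2.
Reading off the reduced rows gives p = 6, q = 2.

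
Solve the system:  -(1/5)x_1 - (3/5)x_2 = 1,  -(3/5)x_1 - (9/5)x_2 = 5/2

no solution

Row-reduce:
R1 ← R1 / (-1/5).
R2 ← R2 + 3/5·R1.
Row 2 reduces to 0 = -1/2, a contradiction. The system is inconsistent.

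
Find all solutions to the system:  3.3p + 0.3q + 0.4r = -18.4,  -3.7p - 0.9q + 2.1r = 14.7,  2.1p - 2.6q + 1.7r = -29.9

Row-reduce the augmented matrix:
R1 ← R1 / (33/10).
R2 ← R2 + 37/10·R1.
R3 ← R3 − 21/10·R1.
R2 ← R2 / (-31/55).
R1 ← R1 − 1/11·R2.
R3 ← R3 + 307/110·R2.
R3 ← R3 / (-20783/1860).
R1 ← R1 − 33/62·R3.
R2 ← R2 + 841/186·R3.
Reading off the reduced rows gives p = -6, q = 6, r = -1.

p = -6, q = 6, r = -1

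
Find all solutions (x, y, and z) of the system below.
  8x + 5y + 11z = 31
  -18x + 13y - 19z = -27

infinitely many solutions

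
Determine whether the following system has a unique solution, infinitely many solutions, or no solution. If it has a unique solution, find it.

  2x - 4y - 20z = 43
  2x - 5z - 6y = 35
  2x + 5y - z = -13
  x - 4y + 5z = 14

no solution

Row-reduce:
R1 ← R1 / (2).
R2 ← R2 − 2·R1.
R3 ← R3 − 2·R1.
R4 ← R4 − 1·R1.
R2 ← R2 / (-2).
R1 ← R1 + 2·R2.
R3 ← R3 − 9·R2.
R4 ← R4 + 2·R2.
R3 ← R3 / (173/2).
R1 ← R1 + 25·R3.
R2 ← R2 + 15/2·R3.
Row 4 reduces to 0 = 1/2, a contradiction. The system is inconsistent.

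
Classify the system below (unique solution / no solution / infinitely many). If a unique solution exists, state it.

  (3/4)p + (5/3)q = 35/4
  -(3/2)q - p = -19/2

p = 5, q = 3

Row-reduce the augmented matrix:
R1 ← R1 / (3/4).
R2 ← R2 + 1·R1.
R2 ← R2 / (13/18).
R1 ← R1 − 20/9·R2.
Reading off the reduced rows gives p = 5, q = 3.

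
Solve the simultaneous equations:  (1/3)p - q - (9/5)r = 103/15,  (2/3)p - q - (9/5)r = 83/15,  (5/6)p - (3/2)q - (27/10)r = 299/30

no solution

Row-reduce:
R1 ← R1 / (1/3).
R2 ← R2 − 2/3·R1.
R3 ← R3 − 5/6·R1.
R1 ← R1 + 3·R2.
R3 ← R3 − 1·R2.
Row 3 reduces to 0 = 1, a contradiction. The system is inconsistent.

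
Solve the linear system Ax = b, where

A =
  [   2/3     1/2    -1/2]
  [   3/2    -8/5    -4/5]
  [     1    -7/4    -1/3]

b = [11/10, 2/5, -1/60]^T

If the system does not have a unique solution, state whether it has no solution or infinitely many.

x_1 = 12/5, x_2 = 1, x_3 = 2

Row-reduce the augmented matrix:
R1 ← R1 / (2/3).
R2 ← R2 − 3/2·R1.
R3 ← R3 − 1·R1.
R2 ← R2 / (-109/40).
R1 ← R1 − 3/4·R2.
R3 ← R3 + 5/2·R2.
R3 ← R3 / (155/1308).
R1 ← R1 + 72/109·R3.
R2 ← R2 + 13/109·R3.
Reading off the reduced rows gives x_1 = 12/5, x_2 = 1, x_3 = 2.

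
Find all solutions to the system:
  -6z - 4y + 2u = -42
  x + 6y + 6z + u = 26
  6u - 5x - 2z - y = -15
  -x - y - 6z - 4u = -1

Row-reduce the augmented matrix:
Swap R1 and R2.
R3 ← R3 + 5·R1.
R4 ← R4 + 1·R1.
R2 ← R2 / (-4).
R1 ← R1 − 6·R2.
R3 ← R3 − 29·R2.
R4 ← R4 − 5·R2.
R3 ← R3 / (-31/2).
R1 ← R1 + 3·R3.
R2 ← R2 − 3/2·R3.
R4 ← R4 + 15/2·R3.
R4 ← R4 / (-398/31).
R1 ← R1 + 29/31·R4.
R2 ← R2 − 61/31·R4.
R3 ← R3 + 51/31·R4.
Reading off the reduced rows gives x = -5, y = 2, z = 4, u = -5.

x = -5, y = 2, z = 4, u = -5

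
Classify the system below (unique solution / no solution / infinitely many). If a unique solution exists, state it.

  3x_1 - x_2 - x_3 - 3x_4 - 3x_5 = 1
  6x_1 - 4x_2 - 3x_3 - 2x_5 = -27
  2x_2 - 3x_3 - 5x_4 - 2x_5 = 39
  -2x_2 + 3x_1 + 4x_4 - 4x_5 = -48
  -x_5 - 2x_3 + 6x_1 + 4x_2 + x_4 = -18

Row-reduce the augmented matrix:
R1 ← R1 / (3).
R2 ← R2 − 6·R1.
R4 ← R4 − 3·R1.
R5 ← R5 − 6·R1.
R2 ← R2 / (-2).
R1 ← R1 + 1/3·R2.
R3 ← R3 − 2·R2.
R4 ← R4 + 1·R2.
R5 ← R5 − 6·R2.
R3 ← R3 / (-4).
R1 ← R1 + 1/6·R3.
R2 ← R2 − 1/2·R3.
R4 ← R4 − 3/2·R3.
R5 ← R5 + 3·R3.
R4 ← R4 / (35/8).
R1 ← R1 + 49/24·R4.
R2 ← R2 + 23/8·R4.
R3 ← R3 + 1/4·R4.
R5 ← R5 − 97/4·R4.
R5 ← R5 / (979/35).
R1 ← R1 + 14/5·R5.
R2 ← R2 + 113/35·R5.
R3 ← R3 + 22/35·R5.
R4 ← R4 + 18/35·R5.
Reading off the reduced rows gives x_1 = -4, x_2 = 2, x_3 = -3, x_4 = -6, x_5 = 2.

x_1 = -4, x_2 = 2, x_3 = -3, x_4 = -6, x_5 = 2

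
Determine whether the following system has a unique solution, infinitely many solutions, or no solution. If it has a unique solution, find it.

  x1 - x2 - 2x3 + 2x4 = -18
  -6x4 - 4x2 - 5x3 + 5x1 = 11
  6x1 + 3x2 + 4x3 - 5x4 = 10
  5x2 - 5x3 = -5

Row-reduce the augmented matrix:
R2 ← R2 − 5·R1.
R3 ← R3 − 6·R1.
R1 ← R1 + 1·R2.
R3 ← R3 − 9·R2.
R4 ← R4 − 5·R2.
R3 ← R3 / (-29).
R1 ← R1 − 3·R3.
R2 ← R2 − 5·R3.
R4 ← R4 + 30·R3.
R4 ← R4 / (-1490/29).
R1 ← R1 + 25/29·R4.
R2 ← R2 − 171/29·R4.
R3 ← R3 + 127/29·R4.
Reading off the reduced rows gives x1 = -4, x2 = 0, x3 = 1, x4 = -6.

x1 = -4, x2 = 0, x3 = 1, x4 = -6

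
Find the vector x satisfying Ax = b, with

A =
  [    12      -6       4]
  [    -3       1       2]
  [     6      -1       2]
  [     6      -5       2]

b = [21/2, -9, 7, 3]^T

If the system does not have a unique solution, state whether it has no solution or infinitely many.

Row-reduce:
R1 ← R1 / (12).
R2 ← R2 + 3·R1.
R3 ← R3 − 6·R1.
R4 ← R4 − 6·R1.
R2 ← R2 / (-1/2).
R1 ← R1 + 1/2·R2.
R3 ← R3 − 2·R2.
R4 ← R4 + 2·R2.
R3 ← R3 / (12).
R1 ← R1 + 8/3·R3.
R2 ← R2 + 6·R3.
R4 ← R4 + 12·R3.
Row 4 reduces to 0 = -1/2, a contradiction. The system is inconsistent.

no solution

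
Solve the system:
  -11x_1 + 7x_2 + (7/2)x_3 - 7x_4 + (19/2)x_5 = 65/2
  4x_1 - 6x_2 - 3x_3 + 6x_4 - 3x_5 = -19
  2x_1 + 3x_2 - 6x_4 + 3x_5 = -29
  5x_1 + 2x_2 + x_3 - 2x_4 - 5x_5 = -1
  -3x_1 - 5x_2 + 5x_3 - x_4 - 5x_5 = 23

Row-reduce:
R1 ← R1 / (-11).
R2 ← R2 − 4·R1.
R3 ← R3 − 2·R1.
R4 ← R4 − 5·R1.
R5 ← R5 + 3·R1.
R2 ← R2 / (-38/11).
R1 ← R1 + 7/11·R2.
R3 ← R3 − 47/11·R2.
R4 ← R4 − 57/11·R2.
R5 ← R5 + 76/11·R2.
R3 ← R3 / (-3/2).
R2 ← R2 − 1/2·R3.
R5 ← R5 − 15/2·R3.
Swap R4 and R5.
R4 ← R4 / (-21).
R2 ← R2 + 2·R4.
R3 ← R3 − 2·R4.
Row 5 reduces to 0 = 3, a contradiction. The system is inconsistent.

no solution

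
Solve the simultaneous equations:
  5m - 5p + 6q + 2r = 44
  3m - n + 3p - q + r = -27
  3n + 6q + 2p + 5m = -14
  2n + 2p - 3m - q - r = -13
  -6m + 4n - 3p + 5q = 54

Row-reduce the augmented matrix:
R1 ← R1 / (5).
R2 ← R2 − 3·R1.
R3 ← R3 − 5·R1.
R4 ← R4 + 3·R1.
R5 ← R5 + 6·R1.
R2 ← R2 / (-1).
R3 ← R3 − 3·R2.
R4 ← R4 − 2·R2.
R5 ← R5 − 4·R2.
R3 ← R3 / (25).
R1 ← R1 + 1·R3.
R2 ← R2 + 6·R3.
R4 ← R4 − 11·R3.
R5 ← R5 − 15·R3.
R4 ← R4 / (-66/125).
R1 ← R1 − 81/125·R4.
R2 ← R2 − 161/125·R4.
R3 ← R3 + 69/125·R4.
R5 ← R5 − 52/25·R4.
R5 ← R5 / (227/33).
R1 ← R1 − 16/11·R5.
R2 ← R2 − 62/33·R5.
R3 ← R3 + 12/11·R5.
R4 ← R4 + 59/33·R5.
Reading off the reduced rows gives m = -4, n = -2, p = -6, q = 4, r = 5.

m = -4, n = -2, p = -6, q = 4, r = 5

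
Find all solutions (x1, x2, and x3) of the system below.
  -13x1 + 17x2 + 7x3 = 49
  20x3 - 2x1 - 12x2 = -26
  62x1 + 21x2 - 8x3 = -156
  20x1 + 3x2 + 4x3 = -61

no solution

Row-reduce:
R1 ← R1 / (-13).
R2 ← R2 + 2·R1.
R3 ← R3 − 62·R1.
R4 ← R4 − 20·R1.
R2 ← R2 / (-190/13).
R1 ← R1 + 17/13·R2.
R3 ← R3 − 1327/13·R2.
R4 ← R4 − 379/13·R2.
R3 ← R3 / (14967/95).
R1 ← R1 + 212/95·R3.
R2 ← R2 + 123/95·R3.
R4 ← R4 − 4989/95·R3.
Row 4 reduces to 0 = -1/3, a contradiction. The system is inconsistent.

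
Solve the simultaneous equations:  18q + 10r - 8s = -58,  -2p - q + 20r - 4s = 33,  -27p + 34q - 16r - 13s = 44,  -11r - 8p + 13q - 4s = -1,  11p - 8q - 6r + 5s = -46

Row-reduce the augmented matrix:
Swap R1 and R2.
R1 ← R1 / (-2).
R3 ← R3 + 27·R1.
R4 ← R4 + 8·R1.
R5 ← R5 − 11·R1.
R2 ← R2 / (18).
R1 ← R1 − 1/2·R2.
R3 ← R3 − 95/2·R2.
R4 ← R4 − 17·R2.
R5 ← R5 + 27/2·R2.
R3 ← R3 / (-5623/18).
R1 ← R1 + 185/18·R3.
R2 ← R2 − 5/9·R3.
R4 ← R4 + 904/9·R3.
R5 ← R5 − 223/2·R3.
R4 ← R4 / (-2336/5623).
R1 ← R1 − 1005/5623·R4.
R2 ← R2 + 1878/5623·R4.
R3 ← R3 + 1118/5623·R4.
R5 ← R5 + 4672/5623·R4.
R5 reduces to 0 = 0, so the extra equation is consistent.
Reading off the reduced rows gives p = -6, q = -5, r = 0, s = -4.

p = -6, q = -5, r = 0, s = -4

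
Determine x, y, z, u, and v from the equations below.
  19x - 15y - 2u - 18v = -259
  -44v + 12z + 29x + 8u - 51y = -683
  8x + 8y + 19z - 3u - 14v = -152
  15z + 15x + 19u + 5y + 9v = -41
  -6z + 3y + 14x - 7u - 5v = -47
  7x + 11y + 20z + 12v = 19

x = -4, y = 5, z = -4, u = 0, v = 6

Row-reduce the augmented matrix:
R1 ← R1 / (19).
R2 ← R2 − 29·R1.
R3 ← R3 − 8·R1.
R4 ← R4 − 15·R1.
R5 ← R5 − 14·R1.
R6 ← R6 − 7·R1.
R2 ← R2 / (-534/19).
R1 ← R1 + 15/19·R2.
R3 ← R3 − 272/19·R2.
R4 ← R4 − 320/19·R2.
R5 ← R5 − 267/19·R2.
R6 ← R6 − 314/19·R2.
R3 ← R3 / (2235/89).
R1 ← R1 + 30/89·R3.
R2 ← R2 + 38/89·R3.
R4 ← R4 − 1975/89·R3.
R6 ← R6 − 2408/89·R3.
R4 ← R4 / (3596/149).
R1 ← R1 + 55/149·R4.
R2 ← R2 + 249/745·R4.
R3 ← R3 − 103/745·R4.
R6 ← R6 − 2604/745·R4.
Swap R5 and R6.
R5 ← R5 / (27503/1305).
R1 ← R1 + 9005/32364·R5.
R2 ← R2 − 113533/161820·R5.
R3 ← R3 + 40037/53940·R5.
R4 ← R4 − 35429/32364·R5.
R6 reduces to 0 = 0, so the extra equation is consistent.
Reading off the reduced rows gives x = -4, y = 5, z = -4, u = 0, v = 6.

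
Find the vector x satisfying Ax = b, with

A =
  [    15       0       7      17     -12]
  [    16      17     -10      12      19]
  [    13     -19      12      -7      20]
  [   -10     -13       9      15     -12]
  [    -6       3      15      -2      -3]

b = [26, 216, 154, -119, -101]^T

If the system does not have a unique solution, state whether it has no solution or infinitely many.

Row-reduce the augmented matrix:
R1 ← R1 / (15).
R2 ← R2 − 16·R1.
R3 ← R3 − 13·R1.
R4 ← R4 + 10·R1.
R5 ← R5 + 6·R1.
R2 ← R2 / (17).
R3 ← R3 + 19·R2.
R4 ← R4 + 13·R2.
R5 ← R5 − 3·R2.
R3 ← R3 / (-231/17).
R1 ← R1 − 7/15·R3.
R2 ← R2 + 262/255·R3.
R4 ← R4 − 79/255·R3.
R5 ← R5 − 355/17·R3.
R4 ← R4 / (4849/231).
R1 ← R1 − 5/33·R4.
R2 ← R2 − 416/231·R4.
R3 ← R3 − 162/77·R4.
R5 ← R5 + 2930/77·R4.
R5 ← R5 / (1432567/14547).
R1 ← R1 − 20695/14547·R5.
R2 ← R2 + 4045/1119·R5.
R3 ← R3 + 79081/14547·R5.
R4 ← R4 − 4034/14547·R5.
Reading off the reduced rows gives x_1 = 6, x_2 = -1, x_3 = -3, x_4 = 1, x_5 = 5.

x_1 = 6, x_2 = -1, x_3 = -3, x_4 = 1, x_5 = 5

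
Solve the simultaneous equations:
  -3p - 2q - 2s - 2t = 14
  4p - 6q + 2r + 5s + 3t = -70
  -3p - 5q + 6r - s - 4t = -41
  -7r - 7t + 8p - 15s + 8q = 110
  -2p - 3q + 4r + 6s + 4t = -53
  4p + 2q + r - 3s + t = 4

Row-reduce the augmented matrix:
R1 ← R1 / (-3).
R2 ← R2 − 4·R1.
R3 ← R3 + 3·R1.
R4 ← R4 − 8·R1.
R5 ← R5 + 2·R1.
R6 ← R6 − 4·R1.
R2 ← R2 / (-26/3).
R1 ← R1 − 2/3·R2.
R3 ← R3 + 3·R2.
R4 ← R4 − 8/3·R2.
R5 ← R5 + 5/3·R2.
R6 ← R6 + 2/3·R2.
R3 ← R3 / (69/13).
R1 ← R1 − 2/13·R3.
R2 ← R2 + 3/13·R3.
R4 ← R4 + 83/13·R3.
R5 ← R5 − 47/13·R3.
R6 ← R6 − 11/13·R3.
R4 ← R4 / (-2675/138).
R1 ← R1 − 58/69·R4.
R2 ← R2 + 6/23·R4.
R3 ← R3 − 5/138·R4.
R5 ← R5 − 466/69·R4.
R6 ← R6 + 811/138·R4.
R5 ← R5 / (4179/2675).
R1 ← R1 − 302/2675·R5.
R2 ← R2 − 183/2675·R5.
R3 ← R3 + 228/535·R5.
R4 ← R4 − 2039/2675·R5.
R6 ← R6 − 8358/2675·R5.
R6 reduces to 0 = 0, so the extra equation is consistent.
Reading off the reduced rows gives p = -4, q = 3, r = -6, s = -6, t = 2.

p = -4, q = 3, r = -6, s = -6, t = 2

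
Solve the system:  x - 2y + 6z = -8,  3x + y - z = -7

Row-reduce:
R2 ← R2 − 3·R1.
R2 ← R2 / (7).
R1 ← R1 + 2·R2.
Rank is 2 with 3 unknowns, leaving z free.

infinitely many solutions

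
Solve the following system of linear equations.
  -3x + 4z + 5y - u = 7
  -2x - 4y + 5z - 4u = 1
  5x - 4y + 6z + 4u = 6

infinitely many solutions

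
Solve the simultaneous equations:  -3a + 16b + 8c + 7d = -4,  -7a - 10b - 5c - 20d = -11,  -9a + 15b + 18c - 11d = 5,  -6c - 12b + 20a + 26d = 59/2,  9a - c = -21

no solution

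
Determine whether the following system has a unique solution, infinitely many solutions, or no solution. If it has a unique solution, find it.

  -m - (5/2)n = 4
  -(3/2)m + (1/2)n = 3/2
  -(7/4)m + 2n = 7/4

no solution

Row-reduce:
R1 ← R1 / (-1).
R2 ← R2 + 3/2·R1.
R3 ← R3 + 7/4·R1.
R2 ← R2 / (17/4).
R1 ← R1 − 5/2·R2.
R3 ← R3 − 51/8·R2.
Row 3 reduces to 0 = 3/2, a contradiction. The system is inconsistent.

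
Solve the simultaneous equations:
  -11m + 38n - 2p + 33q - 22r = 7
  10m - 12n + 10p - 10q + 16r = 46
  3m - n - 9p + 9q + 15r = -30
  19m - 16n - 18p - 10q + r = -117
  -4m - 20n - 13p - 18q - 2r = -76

infinitely many solutions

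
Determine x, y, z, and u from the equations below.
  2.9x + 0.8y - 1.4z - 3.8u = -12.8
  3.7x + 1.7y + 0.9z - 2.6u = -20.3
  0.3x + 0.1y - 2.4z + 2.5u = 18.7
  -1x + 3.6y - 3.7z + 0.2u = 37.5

Row-reduce the augmented matrix:
R1 ← R1 / (29/10).
R2 ← R2 − 37/10·R1.
R3 ← R3 − 3/10·R1.
R4 ← R4 + 1·R1.
R2 ← R2 / (197/290).
R1 ← R1 − 8/29·R2.
R3 ← R3 − 1/58·R2.
R4 ← R4 − 562/145·R2.
R3 ← R3 / (-4577/1970).
R1 ← R1 + 310/197·R3.
R2 ← R2 − 779/197·R3.
R4 ← R4 + 38433/1970·R3.
R4 ← R4 / (-75127/1990).
R1 ← R1 + 18968/4577·R4.
R2 ← R2 − 37241/4577·R4.
R3 ← R3 + 5587/4577·R4.
Reading off the reduced rows gives x = -4, y = 4, z = -5, u = 3.

x = -4, y = 4, z = -5, u = 3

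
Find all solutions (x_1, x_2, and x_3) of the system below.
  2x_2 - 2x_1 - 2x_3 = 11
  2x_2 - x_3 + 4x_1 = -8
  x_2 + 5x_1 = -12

no solution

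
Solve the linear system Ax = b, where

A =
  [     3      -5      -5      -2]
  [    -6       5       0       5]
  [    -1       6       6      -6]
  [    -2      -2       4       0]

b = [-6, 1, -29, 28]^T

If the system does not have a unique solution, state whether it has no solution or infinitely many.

Row-reduce the augmented matrix:
R1 ← R1 / (3).
R2 ← R2 + 6·R1.
R3 ← R3 + 1·R1.
R4 ← R4 + 2·R1.
R2 ← R2 / (-5).
R1 ← R1 + 5/3·R2.
R3 ← R3 − 13/3·R2.
R4 ← R4 + 16/3·R2.
R3 ← R3 / (-13/3).
R1 ← R1 − 5/3·R3.
R2 ← R2 − 2·R3.
R4 ← R4 − 34/3·R3.
R4 ← R4 / (-1142/65).
R1 ← R1 + 42/13·R4.
R2 ← R2 + 187/65·R4.
R3 ← R3 − 87/65·R4.
Reading off the reduced rows gives x_1 = -1, x_2 = -5, x_3 = 4, x_4 = 4.

x_1 = -1, x_2 = -5, x_3 = 4, x_4 = 4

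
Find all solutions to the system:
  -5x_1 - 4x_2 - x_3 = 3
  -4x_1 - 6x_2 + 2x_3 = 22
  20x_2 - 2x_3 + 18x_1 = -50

Row-reduce:
R1 ← R1 / (-5).
R2 ← R2 + 4·R1.
R3 ← R3 − 18·R1.
R2 ← R2 / (-14/5).
R1 ← R1 − 4/5·R2.
R3 ← R3 − 28/5·R2.
Rank is 2 with 3 unknowns, leaving x_3 free.

infinitely many solutions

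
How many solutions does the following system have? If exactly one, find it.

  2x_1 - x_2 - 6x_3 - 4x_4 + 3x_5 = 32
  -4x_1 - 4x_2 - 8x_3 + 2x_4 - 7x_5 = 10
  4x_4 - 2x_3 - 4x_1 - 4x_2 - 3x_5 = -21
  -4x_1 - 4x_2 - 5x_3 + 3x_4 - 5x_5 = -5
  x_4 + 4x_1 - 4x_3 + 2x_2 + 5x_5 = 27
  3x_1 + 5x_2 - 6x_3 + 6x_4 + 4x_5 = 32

Row-reduce:
R1 ← R1 / (2).
R2 ← R2 + 4·R1.
R3 ← R3 + 4·R1.
R4 ← R4 + 4·R1.
R5 ← R5 − 4·R1.
R6 ← R6 − 3·R1.
R2 ← R2 / (-6).
R1 ← R1 + 1/2·R2.
R3 ← R3 + 6·R2.
R4 ← R4 + 6·R2.
R5 ← R5 − 4·R2.
R6 ← R6 − 13/2·R2.
R3 ← R3 / (6).
R1 ← R1 + 4/3·R3.
R2 ← R2 − 10/3·R3.
R4 ← R4 − 3·R3.
R5 ← R5 + 16/3·R3.
R6 ← R6 + 56/3·R3.
Swap R4 and R5.
R4 ← R4 / (61/9).
R1 ← R1 + 19/18·R4.
R2 ← R2 + 1/9·R4.
R3 ← R3 − 1/3·R4.
R6 ← R6 − 211/18·R4.
Swap R5 and R6.
R5 ← R5 / (1853/244).
R1 ← R1 − 675/244·R5.
R2 ← R2 + 247/122·R5.
R3 ← R3 − 35/61·R5.
R4 ← R4 − 17/61·R5.
Row 6 reduces to 0 = 1/2, a contradiction. The system is inconsistent.

no solution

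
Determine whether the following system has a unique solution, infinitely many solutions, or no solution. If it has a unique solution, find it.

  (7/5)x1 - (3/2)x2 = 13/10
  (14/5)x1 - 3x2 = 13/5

infinitely many solutions

Row-reduce:
R1 ← R1 / (7/5).
R2 ← R2 − 14/5·R1.
Rank is 1 with 2 unknowns, leaving x2 free.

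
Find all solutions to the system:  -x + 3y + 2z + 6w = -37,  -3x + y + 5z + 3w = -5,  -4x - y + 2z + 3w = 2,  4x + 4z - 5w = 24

Row-reduce the augmented matrix:
R1 ← R1 / (-1).
R2 ← R2 + 3·R1.
R3 ← R3 + 4·R1.
R4 ← R4 − 4·R1.
R2 ← R2 / (-8).
R1 ← R1 + 3·R2.
R3 ← R3 + 13·R2.
R4 ← R4 − 12·R2.
R3 ← R3 / (-35/8).
R1 ← R1 + 13/8·R3.
R2 ← R2 − 1/8·R3.
R4 ← R4 − 21/2·R3.
R4 ← R4 / (23/5).
R1 ← R1 + 57/35·R4.
R2 ← R2 − 69/35·R4.
R3 ← R3 + 27/35·R4.
Reading off the reduced rows gives x = -1, y = -6, z = 2, w = -4.

x = -1, y = -6, z = 2, w = -4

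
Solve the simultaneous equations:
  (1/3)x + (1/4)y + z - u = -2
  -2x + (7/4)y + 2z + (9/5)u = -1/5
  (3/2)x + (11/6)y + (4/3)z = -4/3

Row-reduce:
R1 ← R1 / (1/3).
R2 ← R2 + 2·R1.
R3 ← R3 − 3/2·R1.
R2 ← R2 / (13/4).
R1 ← R1 − 3/4·R2.
R3 ← R3 − 17/24·R2.
R3 ← R3 / (-383/78).
R1 ← R1 − 15/13·R3.
R2 ← R2 − 32/13·R3.
Rank is 3 with 4 unknowns, leaving u free.

infinitely many solutions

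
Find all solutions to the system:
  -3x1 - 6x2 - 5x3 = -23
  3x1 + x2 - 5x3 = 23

Row-reduce:
R1 ← R1 / (-3).
R2 ← R2 − 3·R1.
R2 ← R2 / (-5).
R1 ← R1 − 2·R2.
Rank is 2 with 3 unknowns, leaving x3 free.

infinitely many solutions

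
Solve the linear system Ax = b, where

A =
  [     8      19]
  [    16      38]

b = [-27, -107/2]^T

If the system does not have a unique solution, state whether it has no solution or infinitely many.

no solution

Row-reduce:
R1 ← R1 / (8).
R2 ← R2 − 16·R1.
Row 2 reduces to 0 = 1/2, a contradiction. The system is inconsistent.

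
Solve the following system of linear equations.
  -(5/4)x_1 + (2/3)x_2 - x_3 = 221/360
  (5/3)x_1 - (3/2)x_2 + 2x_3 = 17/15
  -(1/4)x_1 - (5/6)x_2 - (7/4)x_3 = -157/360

Row-reduce the augmented matrix:
R1 ← R1 / (-5/4).
R2 ← R2 − 5/3·R1.
R3 ← R3 + 1/4·R1.
R2 ← R2 / (-11/18).
R1 ← R1 + 8/15·R2.
R3 ← R3 + 29/30·R2.
R3 ← R3 / (-573/220).
R1 ← R1 − 12/55·R3.
R2 ← R2 + 12/11·R3.
Reading off the reduced rows gives x_1 = -5/2, x_2 = -5/3, x_3 = 7/5.

x_1 = -5/2, x_2 = -5/3, x_3 = 7/5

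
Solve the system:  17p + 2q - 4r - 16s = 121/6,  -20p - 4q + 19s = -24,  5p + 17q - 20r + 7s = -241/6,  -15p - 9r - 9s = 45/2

Row-reduce the augmented matrix:
R1 ← R1 / (17).
R2 ← R2 + 20·R1.
R3 ← R3 − 5·R1.
R4 ← R4 + 15·R1.
R2 ← R2 / (-28/17).
R1 ← R1 − 2/17·R2.
R3 ← R3 − 279/17·R2.
R4 ← R4 − 30/17·R2.
R3 ← R3 / (-460/7).
R1 ← R1 + 4/7·R3.
R2 ← R2 − 20/7·R3.
R4 ← R4 + 123/7·R3.
R4 ← R4 / (-48813/1840).
R1 ← R1 + 481/460·R4.
R2 ← R2 − 11/23·R4.
R3 ← R3 + 377/1840·R4.
Reading off the reduced rows gives p = -1/2, q = -1, r = 1/3, s = -2.

p = -1/2, q = -1, r = 1/3, s = -2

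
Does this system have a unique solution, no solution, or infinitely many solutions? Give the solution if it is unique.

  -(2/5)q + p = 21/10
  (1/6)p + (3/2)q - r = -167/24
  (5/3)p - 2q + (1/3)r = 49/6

Row-reduce the augmented matrix:
R2 ← R2 − 1/6·R1.
R3 ← R3 − 5/3·R1.
R2 ← R2 / (47/30).
R1 ← R1 + 2/5·R2.
R3 ← R3 + 4/3·R2.
R3 ← R3 / (-73/141).
R1 ← R1 + 12/47·R3.
R2 ← R2 + 30/47·R3.
Reading off the reduced rows gives p = 1, q = -11/4, r = 3.

p = 1, q = -11/4, r = 3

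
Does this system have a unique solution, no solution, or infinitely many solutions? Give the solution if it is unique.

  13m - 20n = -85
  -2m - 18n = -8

Row-reduce the augmented matrix:
R1 ← R1 / (13).
R2 ← R2 + 2·R1.
R2 ← R2 / (-274/13).
R1 ← R1 + 20/13·R2.
Reading off the reduced rows gives m = -5, n = 1.

m = -5, n = 1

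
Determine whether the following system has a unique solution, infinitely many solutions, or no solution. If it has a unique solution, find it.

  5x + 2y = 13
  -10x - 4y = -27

Row-reduce:
R1 ← R1 / (5).
R2 ← R2 + 10·R1.
Row 2 reduces to 0 = -1, a contradiction. The system is inconsistent.

no solution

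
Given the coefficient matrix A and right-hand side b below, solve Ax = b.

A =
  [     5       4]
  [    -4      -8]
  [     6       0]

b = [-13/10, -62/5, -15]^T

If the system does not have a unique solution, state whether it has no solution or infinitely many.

x_1 = -5/2, x_2 = 14/5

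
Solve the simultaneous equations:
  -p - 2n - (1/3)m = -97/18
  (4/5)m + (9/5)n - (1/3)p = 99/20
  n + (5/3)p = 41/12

m = 8/3, n = 7/4, p = 1

Row-reduce the augmented matrix:
R1 ← R1 / (-1/3).
R2 ← R2 − 4/5·R1.
R2 ← R2 / (-3).
R1 ← R1 − 6·R2.
R3 ← R3 − 1·R2.
R3 ← R3 / (34/45).
R1 ← R1 + 37/15·R3.
R2 ← R2 − 41/45·R3.
Reading off the reduced rows gives m = 8/3, n = 7/4, p = 1.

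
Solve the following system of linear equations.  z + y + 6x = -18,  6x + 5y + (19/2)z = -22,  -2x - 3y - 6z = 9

no solution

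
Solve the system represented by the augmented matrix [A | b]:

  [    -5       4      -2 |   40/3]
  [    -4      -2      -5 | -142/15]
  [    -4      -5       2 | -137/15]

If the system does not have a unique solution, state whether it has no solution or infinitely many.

Row-reduce the augmented matrix:
R1 ← R1 / (-5).
R2 ← R2 + 4·R1.
R3 ← R3 + 4·R1.
R2 ← R2 / (-26/5).
R1 ← R1 + 4/5·R2.
R3 ← R3 + 41/5·R2.
R3 ← R3 / (233/26).
R1 ← R1 − 12/13·R3.
R2 ← R2 − 17/26·R3.
Reading off the reduced rows gives x_1 = -4/5, x_2 = 3, x_3 = 4/3.

x_1 = -4/5, x_2 = 3, x_3 = 4/3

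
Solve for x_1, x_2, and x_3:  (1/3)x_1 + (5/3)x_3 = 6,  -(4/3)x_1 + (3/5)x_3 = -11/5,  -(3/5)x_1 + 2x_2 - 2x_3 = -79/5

Row-reduce the augmented matrix:
R1 ← R1 / (1/3).
R2 ← R2 + 4/3·R1.
R3 ← R3 + 3/5·R1.
Swap R2 and R3.
R2 ← R2 / (2).
R3 ← R3 / (109/15).
R1 ← R1 − 5·R3.
R2 ← R2 − 1/2·R3.
Reading off the reduced rows gives x_1 = 3, x_2 = -4, x_3 = 3.

x_1 = 3, x_2 = -4, x_3 = 3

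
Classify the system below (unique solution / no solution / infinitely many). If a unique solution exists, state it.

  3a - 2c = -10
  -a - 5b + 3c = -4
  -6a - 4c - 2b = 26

a = -4, b = 1, c = -1

Row-reduce the augmented matrix:
R1 ← R1 / (3).
R2 ← R2 + 1·R1.
R3 ← R3 + 6·R1.
R2 ← R2 / (-5).
R3 ← R3 + 2·R2.
R3 ← R3 / (-134/15).
R1 ← R1 + 2/3·R3.
R2 ← R2 + 7/15·R3.
Reading off the reduced rows gives a = -4, b = 1, c = -1.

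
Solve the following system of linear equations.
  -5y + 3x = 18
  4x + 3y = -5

Row-reduce the augmented matrix:
R1 ← R1 / (3).
R2 ← R2 − 4·R1.
R2 ← R2 / (29/3).
R1 ← R1 + 5/3·R2.
Reading off the reduced rows gives x = 1, y = -3.

x = 1, y = -3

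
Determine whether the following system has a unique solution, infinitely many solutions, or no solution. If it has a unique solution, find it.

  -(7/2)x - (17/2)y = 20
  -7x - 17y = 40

Row-reduce:
R1 ← R1 / (-7/2).
R2 ← R2 + 7·R1.
Rank is 1 with 2 unknowns, leaving y free.

infinitely many solutions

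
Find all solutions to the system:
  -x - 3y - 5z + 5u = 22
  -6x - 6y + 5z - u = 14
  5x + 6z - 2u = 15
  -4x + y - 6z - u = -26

Row-reduce the augmented matrix:
R1 ← R1 / (-1).
R2 ← R2 + 6·R1.
R3 ← R3 − 5·R1.
R4 ← R4 + 4·R1.
R2 ← R2 / (12).
R1 ← R1 − 3·R2.
R3 ← R3 + 15·R2.
R4 ← R4 − 13·R2.
R3 ← R3 / (99/4).
R1 ← R1 + 15/4·R3.
R2 ← R2 − 35/12·R3.
R4 ← R4 + 287/12·R3.
R4 ← R4 / (-29/11).
R1 ← R1 − 4/11·R4.
R2 ← R2 + 8/11·R4.
R3 ← R3 + 7/11·R4.
Reading off the reduced rows gives x = 3, y = -5, z = 1, u = 3.

x = 3, y = -5, z = 1, u = 3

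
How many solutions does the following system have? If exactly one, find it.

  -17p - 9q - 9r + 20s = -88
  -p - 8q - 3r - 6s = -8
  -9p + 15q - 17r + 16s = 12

infinitely many solutions

Row-reduce:
R1 ← R1 / (-17).
R2 ← R2 + 1·R1.
R3 ← R3 + 9·R1.
R2 ← R2 / (-127/17).
R1 ← R1 − 9/17·R2.
R3 ← R3 − 336/17·R2.
R3 ← R3 / (-2384/127).
R1 ← R1 − 45/127·R3.
R2 ← R2 − 42/127·R3.
Rank is 3 with 4 unknowns, leaving s free.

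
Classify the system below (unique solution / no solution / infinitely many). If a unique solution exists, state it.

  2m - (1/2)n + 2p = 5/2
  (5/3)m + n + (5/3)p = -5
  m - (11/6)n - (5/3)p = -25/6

Row-reduce the augmented matrix:
R1 ← R1 / (2).
R2 ← R2 − 5/3·R1.
R3 ← R3 − 1·R1.
R2 ← R2 / (17/12).
R1 ← R1 + 1/4·R2.
R3 ← R3 + 19/12·R2.
R3 ← R3 / (-8/3).
R1 ← R1 − 1·R3.
Reading off the reduced rows gives m = -5, n = -5, p = 5.

m = -5, n = -5, p = 5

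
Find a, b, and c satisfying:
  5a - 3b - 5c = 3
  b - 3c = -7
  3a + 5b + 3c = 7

a = 2, b = -1, c = 2

Row-reduce the augmented matrix:
R1 ← R1 / (5).
R3 ← R3 − 3·R1.
R1 ← R1 + 3/5·R2.
R3 ← R3 − 34/5·R2.
R3 ← R3 / (132/5).
R1 ← R1 + 14/5·R3.
R2 ← R2 + 3·R3.
Reading off the reduced rows gives a = 2, b = -1, c = 2.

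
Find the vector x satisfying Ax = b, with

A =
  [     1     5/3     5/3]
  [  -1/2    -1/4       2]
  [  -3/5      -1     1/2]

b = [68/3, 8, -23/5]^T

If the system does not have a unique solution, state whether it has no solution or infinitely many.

x_1 = 6, x_2 = 4, x_3 = 6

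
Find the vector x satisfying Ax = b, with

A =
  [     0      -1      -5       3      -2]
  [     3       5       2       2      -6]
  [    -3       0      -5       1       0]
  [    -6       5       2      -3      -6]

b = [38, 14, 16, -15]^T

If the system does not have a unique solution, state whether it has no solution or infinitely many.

infinitely many solutions

Row-reduce:
Swap R1 and R2.
R1 ← R1 / (3).
R3 ← R3 + 3·R1.
R4 ← R4 + 6·R1.
R2 ← R2 / (-1).
R1 ← R1 − 5/3·R2.
R3 ← R3 − 5·R2.
R4 ← R4 − 15·R2.
R3 ← R3 / (-28).
R1 ← R1 + 23/3·R3.
R2 ← R2 − 5·R3.
R4 ← R4 + 69·R3.
R4 ← R4 / (23/14).
R1 ← R1 − 31/42·R4.
R2 ← R2 − 3/14·R4.
R3 ← R3 + 9/14·R4.
Rank is 4 with 5 unknowns, leaving x_5 free.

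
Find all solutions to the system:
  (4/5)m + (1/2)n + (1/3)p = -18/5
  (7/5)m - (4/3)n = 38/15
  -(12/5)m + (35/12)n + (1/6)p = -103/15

infinitely many solutions

Row-reduce:
R1 ← R1 / (4/5).
R2 ← R2 − 7/5·R1.
R3 ← R3 + 12/5·R1.
R2 ← R2 / (-53/24).
R1 ← R1 − 5/8·R2.
R3 ← R3 − 53/12·R2.
Rank is 2 with 3 unknowns, leaving p free.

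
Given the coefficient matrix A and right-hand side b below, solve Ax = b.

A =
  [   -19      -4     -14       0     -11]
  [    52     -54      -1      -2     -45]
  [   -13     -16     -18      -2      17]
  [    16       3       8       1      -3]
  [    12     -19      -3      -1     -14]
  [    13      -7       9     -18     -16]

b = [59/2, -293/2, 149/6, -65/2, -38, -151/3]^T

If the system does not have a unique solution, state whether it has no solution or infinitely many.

x_1 = -7/3, x_2 = 0, x_3 = 2/3, x_4 = 1, x_5 = 1/2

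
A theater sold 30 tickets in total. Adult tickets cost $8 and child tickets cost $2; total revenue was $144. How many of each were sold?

Let a = adult tickets, c = child tickets.
  a + c = 30
  8a + 2c = 144
From equation 1: a = 30 − c.
Substitute into equation 2 and solve: c = 16.
Then a = 14.

adult tickets: 14, child tickets: 16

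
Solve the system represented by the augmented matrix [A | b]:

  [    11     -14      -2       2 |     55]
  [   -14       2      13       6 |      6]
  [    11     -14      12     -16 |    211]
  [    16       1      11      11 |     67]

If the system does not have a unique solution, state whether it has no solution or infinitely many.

x_1 = 3, x_2 = -3, x_3 = 6, x_4 = -4

Row-reduce the augmented matrix:
R1 ← R1 / (11).
R2 ← R2 + 14·R1.
R3 ← R3 − 11·R1.
R4 ← R4 − 16·R1.
R2 ← R2 / (-174/11).
R1 ← R1 + 14/11·R2.
R4 ← R4 − 235/11·R2.
R3 ← R3 / (14).
R1 ← R1 + 89/87·R3.
R2 ← R2 + 115/174·R3.
R4 ← R4 − 4877/174·R3.
R4 ← R4 / (67805/1218).
R1 ← R1 + 1109/609·R4.
R2 ← R2 + 1693/1218·R4.
R3 ← R3 + 9/7·R4.
Reading off the reduced rows gives x_1 = 3, x_2 = -3, x_3 = 6, x_4 = -4.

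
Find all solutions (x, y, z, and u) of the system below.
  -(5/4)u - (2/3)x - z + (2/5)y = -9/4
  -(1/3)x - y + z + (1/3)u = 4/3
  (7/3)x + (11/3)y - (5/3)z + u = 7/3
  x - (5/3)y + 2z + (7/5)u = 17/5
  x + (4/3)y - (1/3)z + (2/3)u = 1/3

Row-reduce:
R1 ← R1 / (-2/3).
R2 ← R2 + 1/3·R1.
R3 ← R3 − 7/3·R1.
R4 ← R4 − 1·R1.
R5 ← R5 − 1·R1.
R2 ← R2 / (-6/5).
R1 ← R1 + 3/5·R2.
R3 ← R3 − 76/15·R2.
R4 ← R4 + 16/15·R2.
R5 ← R5 − 29/15·R2.
R3 ← R3 / (7/6).
R1 ← R1 − 3/4·R3.
R2 ← R2 + 5/4·R3.
R4 ← R4 + 5/6·R3.
R5 ← R5 − 7/12·R3.
R4 ← R4 / (-3203/3780).
R1 ← R1 − 27/28·R4.
R2 ← R2 + 5/63·R4.
R3 ← R3 − 145/252·R4.
Row 5 reduces to 0 = -3/2, a contradiction. The system is inconsistent.

no solution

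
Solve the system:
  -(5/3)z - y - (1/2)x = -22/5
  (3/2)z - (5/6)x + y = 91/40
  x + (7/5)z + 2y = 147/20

x = 3/2, y = 12/5, z = 3/4

Row-reduce the augmented matrix:
R1 ← R1 / (-1/2).
R2 ← R2 + 5/6·R1.
R3 ← R3 − 1·R1.
R2 ← R2 / (8/3).
R1 ← R1 − 2·R2.
R3 ← R3 / (-29/15).
R1 ← R1 − 1/8·R3.
R2 ← R2 − 77/48·R3.
Reading off the reduced rows gives x = 3/2, y = 12/5, z = 3/4.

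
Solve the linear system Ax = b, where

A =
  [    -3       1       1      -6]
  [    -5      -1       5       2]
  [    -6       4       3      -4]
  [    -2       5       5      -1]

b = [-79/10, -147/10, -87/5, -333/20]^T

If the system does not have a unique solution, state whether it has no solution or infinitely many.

x_1 = 6/5, x_2 = -4/5, x_3 = -2, x_4 = 1/4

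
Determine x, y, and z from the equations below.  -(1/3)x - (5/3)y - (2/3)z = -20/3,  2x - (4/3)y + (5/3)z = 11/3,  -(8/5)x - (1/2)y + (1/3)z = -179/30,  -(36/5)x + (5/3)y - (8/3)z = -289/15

Row-reduce the augmented matrix:
R1 ← R1 / (-1/3).
R2 ← R2 − 2·R1.
R3 ← R3 + 8/5·R1.
R4 ← R4 + 36/5·R1.
R2 ← R2 / (-34/3).
R1 ← R1 − 5·R2.
R3 ← R3 − 15/2·R2.
R4 ← R4 − 113/3·R2.
R3 ← R3 / (2029/1020).
R1 ← R1 − 33/34·R3.
R2 ← R2 − 7/34·R3.
R4 ← R4 − 2029/510·R3.
R4 reduces to 0 = 0, so the extra equation is consistent.
Reading off the reduced rows gives x = 3, y = 3, z = 1.

x = 3, y = 3, z = 1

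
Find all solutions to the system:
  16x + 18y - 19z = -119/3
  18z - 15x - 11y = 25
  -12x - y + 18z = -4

x = -3, y = -2, z = -7/3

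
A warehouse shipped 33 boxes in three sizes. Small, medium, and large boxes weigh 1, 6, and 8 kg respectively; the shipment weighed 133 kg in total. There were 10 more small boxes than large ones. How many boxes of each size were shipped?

Let s = small boxes, m = medium boxes, l = large boxes.
  s + m + l = 33
  s + 6m + 8l = 133
  s - l = 10
Row-reduce the augmented matrix:
R2 ← R2 − 1·R1.
R3 ← R3 − 1·R1.
R2 ← R2 / (5).
R1 ← R1 − 1·R2.
R3 ← R3 + 1·R2.
R3 ← R3 / (-3/5).
R1 ← R1 + 2/5·R3.
R2 ← R2 − 7/5·R3.
Reading off the reduced rows gives s = 15, m = 13, l = 5.

small boxes: 15, medium boxes: 13, large boxes: 5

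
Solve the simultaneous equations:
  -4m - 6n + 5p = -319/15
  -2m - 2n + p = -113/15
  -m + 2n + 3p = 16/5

m = 1, n = 13/5, p = -1/3

Row-reduce the augmented matrix:
R1 ← R1 / (-4).
R2 ← R2 + 2·R1.
R3 ← R3 + 1·R1.
R1 ← R1 − 3/2·R2.
R3 ← R3 − 7/2·R2.
R3 ← R3 / (7).
R1 ← R1 − 1·R3.
R2 ← R2 + 3/2·R3.
Reading off the reduced rows gives m = 1, n = 13/5, p = -1/3.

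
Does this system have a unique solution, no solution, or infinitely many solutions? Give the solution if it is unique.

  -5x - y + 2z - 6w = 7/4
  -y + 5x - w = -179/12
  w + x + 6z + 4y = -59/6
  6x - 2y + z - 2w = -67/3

x = -5/2, y = 7/4, z = -5/2, w = 2/3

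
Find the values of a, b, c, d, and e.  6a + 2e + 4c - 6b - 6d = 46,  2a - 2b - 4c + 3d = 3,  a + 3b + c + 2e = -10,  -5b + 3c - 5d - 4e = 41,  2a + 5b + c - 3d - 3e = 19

a = 4, b = -2, c = 0, d = -3, e = -4

Row-reduce the augmented matrix:
R1 ← R1 / (6).
R2 ← R2 − 2·R1.
R3 ← R3 − 1·R1.
R5 ← R5 − 2·R1.
Swap R2 and R3.
R2 ← R2 / (4).
R1 ← R1 + 1·R2.
R4 ← R4 + 5·R2.
R5 ← R5 − 7·R2.
R3 ← R3 / (-16/3).
R1 ← R1 − 3/4·R3.
R2 ← R2 − 1/12·R3.
R4 ← R4 − 41/12·R3.
R5 ← R5 + 11/12·R3.
R4 ← R4 / (-35/64).
R1 ← R1 + 3/64·R4.
R2 ← R2 − 21/64·R4.
R3 ← R3 + 15/16·R4.
R5 ← R5 + 231/64·R4.
R5 ← R5 / (9).
R1 ← R1 − 6/7·R5.
R2 ← R2 + 1·R5.
R3 ← R3 − 29/7·R5.
R4 ← R4 − 30/7·R5.
Reading off the reduced rows gives a = 4, b = -2, c = 0, d = -3, e = -4.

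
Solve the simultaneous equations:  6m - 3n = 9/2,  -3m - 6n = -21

Row-reduce the augmented matrix:
R1 ← R1 / (6).
R2 ← R2 + 3·R1.
R2 ← R2 / (-15/2).
R1 ← R1 + 1/2·R2.
Reading off the reduced rows gives m = 2, n = 5/2.

m = 2, n = 5/2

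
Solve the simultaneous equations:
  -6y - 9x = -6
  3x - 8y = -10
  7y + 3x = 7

no solution

Row-reduce:
R1 ← R1 / (-9).
R2 ← R2 − 3·R1.
R3 ← R3 − 3·R1.
R2 ← R2 / (-10).
R1 ← R1 − 2/3·R2.
R3 ← R3 − 5·R2.
Row 3 reduces to 0 = -1, a contradiction. The system is inconsistent.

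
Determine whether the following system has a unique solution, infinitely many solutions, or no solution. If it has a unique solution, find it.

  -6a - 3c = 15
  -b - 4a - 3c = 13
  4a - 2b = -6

no solution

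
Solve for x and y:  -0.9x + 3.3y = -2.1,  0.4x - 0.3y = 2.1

x = 6, y = 1

Row-reduce the augmented matrix:
R1 ← R1 / (-9/10).
R2 ← R2 − 2/5·R1.
R2 ← R2 / (7/6).
R1 ← R1 + 11/3·R2.
Reading off the reduced rows gives x = 6, y = 1.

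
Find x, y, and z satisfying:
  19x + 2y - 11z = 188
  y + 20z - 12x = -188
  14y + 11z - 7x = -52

Row-reduce the augmented matrix:
R1 ← R1 / (19).
R2 ← R2 + 12·R1.
R3 ← R3 + 7·R1.
R2 ← R2 / (43/19).
R1 ← R1 − 2/19·R2.
R3 ← R3 − 280/19·R2.
R3 ← R3 / (-3356/43).
R1 ← R1 + 51/43·R3.
R2 ← R2 − 248/43·R3.
Reading off the reduced rows gives x = 6, y = 4, z = -6.

x = 6, y = 4, z = -6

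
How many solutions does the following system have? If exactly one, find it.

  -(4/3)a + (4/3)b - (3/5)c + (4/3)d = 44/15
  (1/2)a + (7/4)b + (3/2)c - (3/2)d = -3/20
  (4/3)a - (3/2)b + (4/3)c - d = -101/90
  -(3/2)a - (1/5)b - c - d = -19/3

Row-reduce the augmented matrix:
R1 ← R1 / (-4/3).
R2 ← R2 − 1/2·R1.
R3 ← R3 − 4/3·R1.
R4 ← R4 + 3/2·R1.
R2 ← R2 / (9/4).
R1 ← R1 + 1·R2.
R3 ← R3 + 1/6·R2.
R4 ← R4 + 17/10·R2.
R3 ← R3 / (149/180).
R1 ← R1 − 61/60·R3.
R2 ← R2 − 17/30·R3.
R4 ← R4 − 383/600·R3.
R4 ← R4 / (-7723/2235).
R1 ← R1 + 788/447·R4.
R2 ← R2 + 278/447·R4.
R3 ← R3 − 140/447·R4.
Reading off the reduced rows gives a = 6/5, b = 1, c = 4/3, d = 3.

a = 6/5, b = 1, c = 4/3, d = 3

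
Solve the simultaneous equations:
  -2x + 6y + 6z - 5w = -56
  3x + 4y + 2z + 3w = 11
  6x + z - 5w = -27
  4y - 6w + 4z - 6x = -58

Row-reduce the augmented matrix:
R1 ← R1 / (-2).
R2 ← R2 − 3·R1.
R3 ← R3 − 6·R1.
R4 ← R4 + 6·R1.
R2 ← R2 / (13).
R1 ← R1 + 3·R2.
R3 ← R3 − 18·R2.
R4 ← R4 + 14·R2.
R3 ← R3 / (49/13).
R1 ← R1 + 6/13·R3.
R2 ← R2 − 11/13·R3.
R4 ← R4 + 28/13·R3.
R4 ← R4 / (-26/7).
R1 ← R1 + 11/49·R4.
R2 ← R2 − 269/98·R4.
R3 ← R3 + 179/49·R4.
Reading off the reduced rows gives x = 1, y = -1, z = -3, w = 6.

x = 1, y = -1, z = -3, w = 6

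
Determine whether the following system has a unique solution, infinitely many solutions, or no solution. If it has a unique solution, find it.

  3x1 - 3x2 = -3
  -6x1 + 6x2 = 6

Row-reduce:
R1 ← R1 / (3).
R2 ← R2 + 6·R1.
Rank is 1 with 2 unknowns, leaving x2 free.

infinitely many solutions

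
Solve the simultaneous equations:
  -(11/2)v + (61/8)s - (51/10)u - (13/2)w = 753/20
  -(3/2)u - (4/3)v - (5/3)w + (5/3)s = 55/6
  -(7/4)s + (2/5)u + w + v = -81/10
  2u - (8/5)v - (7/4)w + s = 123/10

no solution

Row-reduce:
R1 ← R1 / (-51/10).
R2 ← R2 + 3/2·R1.
R3 ← R3 − 2/5·R1.
R4 ← R4 − 2·R1.
R2 ← R2 / (29/102).
R1 ← R1 − 55/51·R2.
R3 ← R3 − 29/51·R2.
R4 ← R4 + 958/255·R2.
Swap R3 and R4.
R3 ← R3 / (-123/116).
R1 ← R1 − 10/29·R3.
R2 ← R2 − 25/29·R3.
Row 4 reduces to 0 = -4/3, a contradiction. The system is inconsistent.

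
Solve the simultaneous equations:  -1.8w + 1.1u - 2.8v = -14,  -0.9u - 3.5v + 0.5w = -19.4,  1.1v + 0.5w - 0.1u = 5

Row-reduce the augmented matrix:
R1 ← R1 / (11/10).
R2 ← R2 + 9/10·R1.
R3 ← R3 + 1/10·R1.
R2 ← R2 / (-637/110).
R1 ← R1 + 28/11·R2.
R3 ← R3 − 93/110·R2.
R3 ← R3 / (619/3185).
R1 ← R1 + 110/91·R3.
R2 ← R2 − 107/637·R3.
Reading off the reduced rows gives u = -4, v = 6, w = -4.

u = -4, v = 6, w = -4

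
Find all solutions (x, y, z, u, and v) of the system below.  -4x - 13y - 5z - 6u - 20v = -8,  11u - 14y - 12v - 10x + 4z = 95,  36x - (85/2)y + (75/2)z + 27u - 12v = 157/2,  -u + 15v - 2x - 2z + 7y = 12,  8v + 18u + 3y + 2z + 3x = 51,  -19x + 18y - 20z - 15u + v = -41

Row-reduce:
R1 ← R1 / (-4).
R2 ← R2 + 10·R1.
R3 ← R3 − 36·R1.
R4 ← R4 + 2·R1.
R5 ← R5 − 3·R1.
R6 ← R6 + 19·R1.
R2 ← R2 / (37/2).
R1 ← R1 − 13/4·R2.
R3 ← R3 + 319/2·R2.
R4 ← R4 − 27/2·R2.
R5 ← R5 + 27/4·R2.
R6 ← R6 − 319/4·R2.
R3 ← R3 / (4986/37).
R1 ← R1 + 61/37·R3.
R2 ← R2 − 33/37·R3.
R4 ← R4 + 427/37·R3.
R5 ← R5 − 158/37·R3.
R6 ← R6 + 2493/37·R3.
R4 ← R4 / (-439/4986).
R1 ← R1 + 1634/2493·R4.
R2 ← R2 − 167/1662·R4.
R3 ← R3 − 7295/4986·R4.
R5 ← R5 − 83459/4986·R4.
R5 ← R5 / (742650/439).
R1 ← R1 + 29043/439·R5.
R2 ← R2 − 4959/439·R5.
R3 ← R3 − 65257/439·R5.
R4 ← R4 + 44300/439·R5.
Row 6 reduces to 0 = 1/4, a contradiction. The system is inconsistent.

no solution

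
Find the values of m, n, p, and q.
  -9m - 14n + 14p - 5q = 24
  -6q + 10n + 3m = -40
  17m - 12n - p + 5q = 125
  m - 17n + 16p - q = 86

m = 4, n = -4, p = 1, q = 2

Row-reduce the augmented matrix:
R1 ← R1 / (-9).
R2 ← R2 − 3·R1.
R3 ← R3 − 17·R1.
R4 ← R4 − 1·R1.
R2 ← R2 / (16/3).
R1 ← R1 − 14/9·R2.
R3 ← R3 + 346/9·R2.
R4 ← R4 + 167/9·R2.
R3 ← R3 / (709/12).
R1 ← R1 + 35/12·R3.
R2 ← R2 − 7/8·R3.
R4 ← R4 − 811/24·R3.
R4 ← R4 / (16789/2836).
R1 ← R1 + 221/1418·R4.
R2 ← R2 + 1569/2836·R4.
R3 ← R3 + 1433/1418·R4.
Reading off the reduced rows gives m = 4, n = -4, p = 1, q = 2.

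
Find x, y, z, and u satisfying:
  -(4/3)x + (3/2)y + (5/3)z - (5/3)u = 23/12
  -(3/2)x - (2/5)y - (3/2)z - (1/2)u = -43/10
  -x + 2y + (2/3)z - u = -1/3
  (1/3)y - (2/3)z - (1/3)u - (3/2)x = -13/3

x = 3, y = -1/2, z = 1, u = -3

Row-reduce the augmented matrix:
R1 ← R1 / (-4/3).
R2 ← R2 + 3/2·R1.
R3 ← R3 + 1·R1.
R4 ← R4 + 3/2·R1.
R2 ← R2 / (-167/80).
R1 ← R1 + 9/8·R2.
R3 ← R3 − 7/8·R2.
R4 ← R4 + 65/48·R2.
R3 ← R3 / (-1001/501).
R1 ← R1 − 95/167·R3.
R2 ← R2 − 270/167·R3.
R4 ← R4 + 353/1002·R3.
R4 ← R4 / (1009/2002).
R1 ← R1 − 745/1001·R4.
R2 ← R2 − 10/1001·R4.
R3 ← R3 + 414/1001·R4.
Reading off the reduced rows gives x = 3, y = -1/2, z = 1, u = -3.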